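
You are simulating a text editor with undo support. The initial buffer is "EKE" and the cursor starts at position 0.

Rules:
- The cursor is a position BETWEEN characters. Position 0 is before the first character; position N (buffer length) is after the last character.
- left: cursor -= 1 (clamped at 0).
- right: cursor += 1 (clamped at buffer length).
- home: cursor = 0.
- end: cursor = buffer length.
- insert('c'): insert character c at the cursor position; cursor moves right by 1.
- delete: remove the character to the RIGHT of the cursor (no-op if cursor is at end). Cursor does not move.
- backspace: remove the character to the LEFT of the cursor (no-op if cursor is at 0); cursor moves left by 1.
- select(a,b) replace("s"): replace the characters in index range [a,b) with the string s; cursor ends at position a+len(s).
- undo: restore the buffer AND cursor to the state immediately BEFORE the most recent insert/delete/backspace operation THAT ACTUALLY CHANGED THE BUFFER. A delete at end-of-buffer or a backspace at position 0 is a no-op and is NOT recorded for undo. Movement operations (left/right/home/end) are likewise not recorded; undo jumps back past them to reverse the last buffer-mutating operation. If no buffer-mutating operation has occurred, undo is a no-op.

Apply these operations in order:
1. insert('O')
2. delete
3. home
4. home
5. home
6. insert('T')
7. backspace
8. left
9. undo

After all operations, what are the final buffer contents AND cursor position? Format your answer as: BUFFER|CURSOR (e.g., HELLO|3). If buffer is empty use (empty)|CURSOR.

After op 1 (insert('O')): buf='OEKE' cursor=1
After op 2 (delete): buf='OKE' cursor=1
After op 3 (home): buf='OKE' cursor=0
After op 4 (home): buf='OKE' cursor=0
After op 5 (home): buf='OKE' cursor=0
After op 6 (insert('T')): buf='TOKE' cursor=1
After op 7 (backspace): buf='OKE' cursor=0
After op 8 (left): buf='OKE' cursor=0
After op 9 (undo): buf='TOKE' cursor=1

Answer: TOKE|1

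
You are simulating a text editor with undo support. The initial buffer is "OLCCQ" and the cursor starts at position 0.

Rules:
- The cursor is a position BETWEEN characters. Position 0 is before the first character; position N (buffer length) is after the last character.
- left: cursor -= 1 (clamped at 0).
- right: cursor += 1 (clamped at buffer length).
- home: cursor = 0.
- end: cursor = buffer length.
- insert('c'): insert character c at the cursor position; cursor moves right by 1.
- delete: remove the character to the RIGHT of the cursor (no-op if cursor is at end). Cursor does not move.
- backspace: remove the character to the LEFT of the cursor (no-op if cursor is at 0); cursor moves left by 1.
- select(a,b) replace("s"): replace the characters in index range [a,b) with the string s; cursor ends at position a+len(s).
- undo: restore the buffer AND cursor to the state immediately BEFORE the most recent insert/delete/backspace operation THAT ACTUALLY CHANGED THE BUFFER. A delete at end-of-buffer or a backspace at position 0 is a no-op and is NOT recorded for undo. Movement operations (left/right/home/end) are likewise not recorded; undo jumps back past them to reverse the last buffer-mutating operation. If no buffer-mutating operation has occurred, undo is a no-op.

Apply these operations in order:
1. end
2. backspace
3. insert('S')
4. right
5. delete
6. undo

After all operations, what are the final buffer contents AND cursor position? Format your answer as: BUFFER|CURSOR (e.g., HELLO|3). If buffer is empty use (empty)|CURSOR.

Answer: OLCC|4

Derivation:
After op 1 (end): buf='OLCCQ' cursor=5
After op 2 (backspace): buf='OLCC' cursor=4
After op 3 (insert('S')): buf='OLCCS' cursor=5
After op 4 (right): buf='OLCCS' cursor=5
After op 5 (delete): buf='OLCCS' cursor=5
After op 6 (undo): buf='OLCC' cursor=4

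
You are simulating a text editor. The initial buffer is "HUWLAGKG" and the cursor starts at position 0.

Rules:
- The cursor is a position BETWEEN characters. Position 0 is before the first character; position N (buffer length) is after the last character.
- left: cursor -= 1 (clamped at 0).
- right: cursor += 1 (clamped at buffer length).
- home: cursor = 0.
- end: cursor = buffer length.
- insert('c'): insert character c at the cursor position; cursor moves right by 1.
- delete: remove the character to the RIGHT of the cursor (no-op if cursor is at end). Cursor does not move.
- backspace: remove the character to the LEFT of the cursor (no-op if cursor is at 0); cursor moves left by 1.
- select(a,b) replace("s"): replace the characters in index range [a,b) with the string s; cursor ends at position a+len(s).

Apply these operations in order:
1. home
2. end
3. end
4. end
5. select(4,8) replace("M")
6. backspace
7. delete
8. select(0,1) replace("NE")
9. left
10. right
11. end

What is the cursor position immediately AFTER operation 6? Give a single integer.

Answer: 4

Derivation:
After op 1 (home): buf='HUWLAGKG' cursor=0
After op 2 (end): buf='HUWLAGKG' cursor=8
After op 3 (end): buf='HUWLAGKG' cursor=8
After op 4 (end): buf='HUWLAGKG' cursor=8
After op 5 (select(4,8) replace("M")): buf='HUWLM' cursor=5
After op 6 (backspace): buf='HUWL' cursor=4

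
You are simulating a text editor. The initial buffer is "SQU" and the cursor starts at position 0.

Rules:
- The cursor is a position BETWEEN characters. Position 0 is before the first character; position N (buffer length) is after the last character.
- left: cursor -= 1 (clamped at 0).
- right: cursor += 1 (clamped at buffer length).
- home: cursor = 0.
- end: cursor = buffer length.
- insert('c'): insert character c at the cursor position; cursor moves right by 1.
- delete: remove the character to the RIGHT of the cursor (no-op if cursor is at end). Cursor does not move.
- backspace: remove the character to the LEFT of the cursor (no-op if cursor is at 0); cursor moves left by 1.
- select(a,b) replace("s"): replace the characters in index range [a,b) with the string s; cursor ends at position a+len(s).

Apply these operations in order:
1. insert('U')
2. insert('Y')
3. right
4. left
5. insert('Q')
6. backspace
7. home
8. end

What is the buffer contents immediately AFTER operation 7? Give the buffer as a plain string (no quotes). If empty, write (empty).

After op 1 (insert('U')): buf='USQU' cursor=1
After op 2 (insert('Y')): buf='UYSQU' cursor=2
After op 3 (right): buf='UYSQU' cursor=3
After op 4 (left): buf='UYSQU' cursor=2
After op 5 (insert('Q')): buf='UYQSQU' cursor=3
After op 6 (backspace): buf='UYSQU' cursor=2
After op 7 (home): buf='UYSQU' cursor=0

Answer: UYSQU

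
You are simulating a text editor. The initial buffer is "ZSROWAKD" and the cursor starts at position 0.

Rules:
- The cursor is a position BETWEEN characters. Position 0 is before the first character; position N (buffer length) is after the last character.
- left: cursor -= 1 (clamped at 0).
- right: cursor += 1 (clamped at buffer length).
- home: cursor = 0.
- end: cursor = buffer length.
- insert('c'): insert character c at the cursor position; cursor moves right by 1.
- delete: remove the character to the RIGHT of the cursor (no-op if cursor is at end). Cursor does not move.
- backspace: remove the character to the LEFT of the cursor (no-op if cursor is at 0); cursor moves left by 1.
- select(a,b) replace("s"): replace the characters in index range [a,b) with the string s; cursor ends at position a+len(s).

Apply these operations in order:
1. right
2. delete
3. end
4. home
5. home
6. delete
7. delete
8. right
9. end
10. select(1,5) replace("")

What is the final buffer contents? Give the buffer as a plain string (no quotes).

After op 1 (right): buf='ZSROWAKD' cursor=1
After op 2 (delete): buf='ZROWAKD' cursor=1
After op 3 (end): buf='ZROWAKD' cursor=7
After op 4 (home): buf='ZROWAKD' cursor=0
After op 5 (home): buf='ZROWAKD' cursor=0
After op 6 (delete): buf='ROWAKD' cursor=0
After op 7 (delete): buf='OWAKD' cursor=0
After op 8 (right): buf='OWAKD' cursor=1
After op 9 (end): buf='OWAKD' cursor=5
After op 10 (select(1,5) replace("")): buf='O' cursor=1

Answer: O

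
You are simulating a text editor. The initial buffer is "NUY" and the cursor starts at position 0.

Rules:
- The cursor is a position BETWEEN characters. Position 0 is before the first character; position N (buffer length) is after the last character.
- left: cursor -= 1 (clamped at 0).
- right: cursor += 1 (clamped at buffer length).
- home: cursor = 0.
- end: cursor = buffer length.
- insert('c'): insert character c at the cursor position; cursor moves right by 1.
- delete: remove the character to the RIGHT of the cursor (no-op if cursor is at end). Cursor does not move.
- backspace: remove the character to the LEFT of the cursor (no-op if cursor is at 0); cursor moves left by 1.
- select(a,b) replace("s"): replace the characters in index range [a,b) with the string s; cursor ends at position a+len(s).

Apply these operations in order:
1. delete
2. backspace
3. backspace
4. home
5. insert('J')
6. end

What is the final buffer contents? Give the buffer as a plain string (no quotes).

After op 1 (delete): buf='UY' cursor=0
After op 2 (backspace): buf='UY' cursor=0
After op 3 (backspace): buf='UY' cursor=0
After op 4 (home): buf='UY' cursor=0
After op 5 (insert('J')): buf='JUY' cursor=1
After op 6 (end): buf='JUY' cursor=3

Answer: JUY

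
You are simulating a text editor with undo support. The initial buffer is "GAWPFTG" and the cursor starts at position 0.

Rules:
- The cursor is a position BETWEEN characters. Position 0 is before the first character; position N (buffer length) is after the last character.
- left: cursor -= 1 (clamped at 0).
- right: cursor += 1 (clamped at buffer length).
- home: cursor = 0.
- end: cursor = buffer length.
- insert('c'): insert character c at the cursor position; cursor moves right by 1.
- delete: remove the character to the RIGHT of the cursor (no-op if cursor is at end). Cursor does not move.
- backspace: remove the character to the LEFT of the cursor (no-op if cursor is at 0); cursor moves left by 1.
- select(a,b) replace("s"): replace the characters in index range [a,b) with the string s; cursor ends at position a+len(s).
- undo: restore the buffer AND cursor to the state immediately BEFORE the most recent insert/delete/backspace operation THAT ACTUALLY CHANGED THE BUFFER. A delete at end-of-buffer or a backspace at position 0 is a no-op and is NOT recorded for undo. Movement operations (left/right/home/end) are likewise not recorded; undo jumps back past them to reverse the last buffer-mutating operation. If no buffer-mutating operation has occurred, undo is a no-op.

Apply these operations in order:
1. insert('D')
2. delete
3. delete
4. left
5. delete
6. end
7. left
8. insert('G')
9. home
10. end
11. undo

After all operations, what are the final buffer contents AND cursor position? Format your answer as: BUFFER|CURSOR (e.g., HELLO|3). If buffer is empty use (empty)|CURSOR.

After op 1 (insert('D')): buf='DGAWPFTG' cursor=1
After op 2 (delete): buf='DAWPFTG' cursor=1
After op 3 (delete): buf='DWPFTG' cursor=1
After op 4 (left): buf='DWPFTG' cursor=0
After op 5 (delete): buf='WPFTG' cursor=0
After op 6 (end): buf='WPFTG' cursor=5
After op 7 (left): buf='WPFTG' cursor=4
After op 8 (insert('G')): buf='WPFTGG' cursor=5
After op 9 (home): buf='WPFTGG' cursor=0
After op 10 (end): buf='WPFTGG' cursor=6
After op 11 (undo): buf='WPFTG' cursor=4

Answer: WPFTG|4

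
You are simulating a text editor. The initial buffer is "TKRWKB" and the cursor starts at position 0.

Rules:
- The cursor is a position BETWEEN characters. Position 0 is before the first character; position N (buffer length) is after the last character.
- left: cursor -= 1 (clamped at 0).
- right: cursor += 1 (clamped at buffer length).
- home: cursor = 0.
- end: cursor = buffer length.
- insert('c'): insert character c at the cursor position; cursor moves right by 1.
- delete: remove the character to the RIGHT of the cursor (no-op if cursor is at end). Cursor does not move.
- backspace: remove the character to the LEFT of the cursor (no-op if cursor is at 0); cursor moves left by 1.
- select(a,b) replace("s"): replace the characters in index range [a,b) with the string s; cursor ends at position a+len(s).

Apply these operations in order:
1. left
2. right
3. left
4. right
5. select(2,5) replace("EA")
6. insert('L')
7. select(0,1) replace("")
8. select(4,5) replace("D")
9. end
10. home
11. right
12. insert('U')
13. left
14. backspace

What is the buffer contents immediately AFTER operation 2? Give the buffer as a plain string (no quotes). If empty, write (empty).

After op 1 (left): buf='TKRWKB' cursor=0
After op 2 (right): buf='TKRWKB' cursor=1

Answer: TKRWKB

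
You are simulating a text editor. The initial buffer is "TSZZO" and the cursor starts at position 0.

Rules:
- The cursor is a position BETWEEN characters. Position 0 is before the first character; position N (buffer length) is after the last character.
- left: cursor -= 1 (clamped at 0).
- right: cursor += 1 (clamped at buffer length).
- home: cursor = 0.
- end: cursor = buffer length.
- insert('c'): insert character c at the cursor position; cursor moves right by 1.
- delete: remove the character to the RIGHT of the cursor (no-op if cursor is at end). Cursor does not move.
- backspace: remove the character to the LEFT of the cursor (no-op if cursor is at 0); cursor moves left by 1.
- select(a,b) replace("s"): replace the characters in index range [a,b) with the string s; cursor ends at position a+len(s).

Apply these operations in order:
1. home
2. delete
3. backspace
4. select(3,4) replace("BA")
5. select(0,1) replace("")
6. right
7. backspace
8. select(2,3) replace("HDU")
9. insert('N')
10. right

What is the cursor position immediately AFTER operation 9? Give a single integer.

Answer: 6

Derivation:
After op 1 (home): buf='TSZZO' cursor=0
After op 2 (delete): buf='SZZO' cursor=0
After op 3 (backspace): buf='SZZO' cursor=0
After op 4 (select(3,4) replace("BA")): buf='SZZBA' cursor=5
After op 5 (select(0,1) replace("")): buf='ZZBA' cursor=0
After op 6 (right): buf='ZZBA' cursor=1
After op 7 (backspace): buf='ZBA' cursor=0
After op 8 (select(2,3) replace("HDU")): buf='ZBHDU' cursor=5
After op 9 (insert('N')): buf='ZBHDUN' cursor=6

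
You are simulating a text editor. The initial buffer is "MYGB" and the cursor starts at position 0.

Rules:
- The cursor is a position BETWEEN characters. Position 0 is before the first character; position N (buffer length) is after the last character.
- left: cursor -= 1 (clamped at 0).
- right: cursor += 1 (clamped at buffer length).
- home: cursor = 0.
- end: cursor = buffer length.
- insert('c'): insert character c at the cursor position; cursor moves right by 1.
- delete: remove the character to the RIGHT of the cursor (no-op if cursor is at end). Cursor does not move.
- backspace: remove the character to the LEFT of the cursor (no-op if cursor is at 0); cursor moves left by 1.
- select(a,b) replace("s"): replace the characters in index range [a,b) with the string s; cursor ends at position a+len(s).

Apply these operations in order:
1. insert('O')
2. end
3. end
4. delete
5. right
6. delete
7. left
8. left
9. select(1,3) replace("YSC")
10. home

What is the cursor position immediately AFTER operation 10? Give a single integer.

Answer: 0

Derivation:
After op 1 (insert('O')): buf='OMYGB' cursor=1
After op 2 (end): buf='OMYGB' cursor=5
After op 3 (end): buf='OMYGB' cursor=5
After op 4 (delete): buf='OMYGB' cursor=5
After op 5 (right): buf='OMYGB' cursor=5
After op 6 (delete): buf='OMYGB' cursor=5
After op 7 (left): buf='OMYGB' cursor=4
After op 8 (left): buf='OMYGB' cursor=3
After op 9 (select(1,3) replace("YSC")): buf='OYSCGB' cursor=4
After op 10 (home): buf='OYSCGB' cursor=0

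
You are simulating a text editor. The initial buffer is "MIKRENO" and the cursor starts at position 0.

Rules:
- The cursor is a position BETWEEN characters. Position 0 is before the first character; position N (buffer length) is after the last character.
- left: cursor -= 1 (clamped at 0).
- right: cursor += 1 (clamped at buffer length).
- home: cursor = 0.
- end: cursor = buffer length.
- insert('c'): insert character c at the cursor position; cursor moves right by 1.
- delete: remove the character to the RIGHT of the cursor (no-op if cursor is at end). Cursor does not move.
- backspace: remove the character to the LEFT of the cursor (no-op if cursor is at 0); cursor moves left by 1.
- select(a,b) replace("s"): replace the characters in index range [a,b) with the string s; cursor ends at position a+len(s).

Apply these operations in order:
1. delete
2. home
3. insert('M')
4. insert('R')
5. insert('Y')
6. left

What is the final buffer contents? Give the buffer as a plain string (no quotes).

After op 1 (delete): buf='IKRENO' cursor=0
After op 2 (home): buf='IKRENO' cursor=0
After op 3 (insert('M')): buf='MIKRENO' cursor=1
After op 4 (insert('R')): buf='MRIKRENO' cursor=2
After op 5 (insert('Y')): buf='MRYIKRENO' cursor=3
After op 6 (left): buf='MRYIKRENO' cursor=2

Answer: MRYIKRENO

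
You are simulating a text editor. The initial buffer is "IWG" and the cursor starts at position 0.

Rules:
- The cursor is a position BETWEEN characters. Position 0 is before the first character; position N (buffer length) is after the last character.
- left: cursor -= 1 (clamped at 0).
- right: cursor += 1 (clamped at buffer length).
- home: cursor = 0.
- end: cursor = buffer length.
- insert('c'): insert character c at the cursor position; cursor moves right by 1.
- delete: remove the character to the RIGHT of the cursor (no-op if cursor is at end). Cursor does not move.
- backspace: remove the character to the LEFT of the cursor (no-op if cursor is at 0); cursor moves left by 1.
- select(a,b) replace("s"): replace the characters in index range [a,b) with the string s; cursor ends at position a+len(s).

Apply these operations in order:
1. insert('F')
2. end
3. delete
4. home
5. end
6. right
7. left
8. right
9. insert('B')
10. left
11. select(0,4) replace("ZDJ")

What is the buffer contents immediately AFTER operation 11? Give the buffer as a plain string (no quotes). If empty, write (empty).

After op 1 (insert('F')): buf='FIWG' cursor=1
After op 2 (end): buf='FIWG' cursor=4
After op 3 (delete): buf='FIWG' cursor=4
After op 4 (home): buf='FIWG' cursor=0
After op 5 (end): buf='FIWG' cursor=4
After op 6 (right): buf='FIWG' cursor=4
After op 7 (left): buf='FIWG' cursor=3
After op 8 (right): buf='FIWG' cursor=4
After op 9 (insert('B')): buf='FIWGB' cursor=5
After op 10 (left): buf='FIWGB' cursor=4
After op 11 (select(0,4) replace("ZDJ")): buf='ZDJB' cursor=3

Answer: ZDJB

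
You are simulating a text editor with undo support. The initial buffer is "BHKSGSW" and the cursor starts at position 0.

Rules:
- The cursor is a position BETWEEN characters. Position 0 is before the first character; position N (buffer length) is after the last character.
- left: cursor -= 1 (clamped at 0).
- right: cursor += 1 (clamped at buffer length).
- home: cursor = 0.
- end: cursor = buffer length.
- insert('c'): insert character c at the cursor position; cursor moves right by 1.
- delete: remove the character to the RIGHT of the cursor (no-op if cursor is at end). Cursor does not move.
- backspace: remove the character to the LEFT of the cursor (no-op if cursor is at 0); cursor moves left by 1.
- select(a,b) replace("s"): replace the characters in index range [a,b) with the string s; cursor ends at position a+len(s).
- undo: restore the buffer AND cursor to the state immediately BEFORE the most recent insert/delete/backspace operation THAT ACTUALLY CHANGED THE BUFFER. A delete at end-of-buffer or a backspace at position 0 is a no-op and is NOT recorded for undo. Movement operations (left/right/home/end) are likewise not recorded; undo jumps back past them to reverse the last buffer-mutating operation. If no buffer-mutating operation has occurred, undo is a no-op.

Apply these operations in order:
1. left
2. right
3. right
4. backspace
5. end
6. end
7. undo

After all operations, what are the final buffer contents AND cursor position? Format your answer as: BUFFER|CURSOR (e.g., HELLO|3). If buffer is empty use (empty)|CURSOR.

Answer: BHKSGSW|2

Derivation:
After op 1 (left): buf='BHKSGSW' cursor=0
After op 2 (right): buf='BHKSGSW' cursor=1
After op 3 (right): buf='BHKSGSW' cursor=2
After op 4 (backspace): buf='BKSGSW' cursor=1
After op 5 (end): buf='BKSGSW' cursor=6
After op 6 (end): buf='BKSGSW' cursor=6
After op 7 (undo): buf='BHKSGSW' cursor=2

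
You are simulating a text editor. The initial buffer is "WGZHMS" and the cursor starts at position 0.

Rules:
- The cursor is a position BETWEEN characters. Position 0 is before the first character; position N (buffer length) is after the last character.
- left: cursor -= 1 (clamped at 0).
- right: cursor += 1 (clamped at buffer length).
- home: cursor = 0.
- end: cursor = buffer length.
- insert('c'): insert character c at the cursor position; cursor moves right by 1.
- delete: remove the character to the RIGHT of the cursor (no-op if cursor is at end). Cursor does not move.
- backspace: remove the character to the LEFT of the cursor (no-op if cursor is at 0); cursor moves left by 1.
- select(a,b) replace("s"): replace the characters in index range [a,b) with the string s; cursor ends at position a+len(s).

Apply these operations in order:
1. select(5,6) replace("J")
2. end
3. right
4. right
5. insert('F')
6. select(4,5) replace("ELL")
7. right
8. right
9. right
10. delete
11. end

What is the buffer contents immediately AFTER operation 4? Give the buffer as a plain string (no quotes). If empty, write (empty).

After op 1 (select(5,6) replace("J")): buf='WGZHMJ' cursor=6
After op 2 (end): buf='WGZHMJ' cursor=6
After op 3 (right): buf='WGZHMJ' cursor=6
After op 4 (right): buf='WGZHMJ' cursor=6

Answer: WGZHMJ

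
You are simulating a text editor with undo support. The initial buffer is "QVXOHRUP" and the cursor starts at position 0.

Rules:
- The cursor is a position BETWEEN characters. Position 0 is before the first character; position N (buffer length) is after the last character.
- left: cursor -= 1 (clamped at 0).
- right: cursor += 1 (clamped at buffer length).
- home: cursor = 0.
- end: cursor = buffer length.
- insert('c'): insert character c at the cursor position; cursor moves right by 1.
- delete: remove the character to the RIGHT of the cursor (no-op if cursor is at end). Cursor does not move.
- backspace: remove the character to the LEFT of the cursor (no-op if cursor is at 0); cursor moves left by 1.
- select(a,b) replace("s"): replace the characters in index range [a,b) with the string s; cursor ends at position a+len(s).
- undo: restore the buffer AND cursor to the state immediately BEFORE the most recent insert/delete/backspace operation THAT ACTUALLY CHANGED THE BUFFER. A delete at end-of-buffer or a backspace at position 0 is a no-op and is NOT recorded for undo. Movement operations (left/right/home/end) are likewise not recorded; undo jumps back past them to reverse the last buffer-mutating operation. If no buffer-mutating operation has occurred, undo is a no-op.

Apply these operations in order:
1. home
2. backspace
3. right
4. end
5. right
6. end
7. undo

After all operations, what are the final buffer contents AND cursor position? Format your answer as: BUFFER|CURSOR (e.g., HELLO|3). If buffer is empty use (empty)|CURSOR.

Answer: QVXOHRUP|8

Derivation:
After op 1 (home): buf='QVXOHRUP' cursor=0
After op 2 (backspace): buf='QVXOHRUP' cursor=0
After op 3 (right): buf='QVXOHRUP' cursor=1
After op 4 (end): buf='QVXOHRUP' cursor=8
After op 5 (right): buf='QVXOHRUP' cursor=8
After op 6 (end): buf='QVXOHRUP' cursor=8
After op 7 (undo): buf='QVXOHRUP' cursor=8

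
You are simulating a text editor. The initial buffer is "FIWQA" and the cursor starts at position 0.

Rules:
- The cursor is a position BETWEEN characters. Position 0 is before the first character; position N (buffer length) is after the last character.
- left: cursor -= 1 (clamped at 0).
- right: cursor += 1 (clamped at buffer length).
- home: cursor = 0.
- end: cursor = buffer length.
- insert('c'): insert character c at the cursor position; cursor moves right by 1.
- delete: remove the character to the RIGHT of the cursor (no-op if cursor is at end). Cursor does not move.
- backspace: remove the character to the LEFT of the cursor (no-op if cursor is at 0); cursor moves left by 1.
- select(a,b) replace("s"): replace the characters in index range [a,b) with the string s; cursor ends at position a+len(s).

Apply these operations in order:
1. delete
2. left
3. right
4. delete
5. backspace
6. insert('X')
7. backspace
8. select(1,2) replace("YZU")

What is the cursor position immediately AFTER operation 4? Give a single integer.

After op 1 (delete): buf='IWQA' cursor=0
After op 2 (left): buf='IWQA' cursor=0
After op 3 (right): buf='IWQA' cursor=1
After op 4 (delete): buf='IQA' cursor=1

Answer: 1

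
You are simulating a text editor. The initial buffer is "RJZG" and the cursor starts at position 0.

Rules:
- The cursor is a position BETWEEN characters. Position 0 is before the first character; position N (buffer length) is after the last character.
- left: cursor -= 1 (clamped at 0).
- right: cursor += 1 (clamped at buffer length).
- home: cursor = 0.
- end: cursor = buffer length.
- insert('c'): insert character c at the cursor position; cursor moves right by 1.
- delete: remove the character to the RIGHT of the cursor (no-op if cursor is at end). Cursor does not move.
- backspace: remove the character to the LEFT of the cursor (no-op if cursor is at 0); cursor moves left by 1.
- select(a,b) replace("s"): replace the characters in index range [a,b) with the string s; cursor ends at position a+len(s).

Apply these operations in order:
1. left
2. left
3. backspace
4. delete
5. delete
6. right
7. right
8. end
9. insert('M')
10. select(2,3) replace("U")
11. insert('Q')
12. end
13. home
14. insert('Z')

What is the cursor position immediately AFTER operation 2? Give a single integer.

After op 1 (left): buf='RJZG' cursor=0
After op 2 (left): buf='RJZG' cursor=0

Answer: 0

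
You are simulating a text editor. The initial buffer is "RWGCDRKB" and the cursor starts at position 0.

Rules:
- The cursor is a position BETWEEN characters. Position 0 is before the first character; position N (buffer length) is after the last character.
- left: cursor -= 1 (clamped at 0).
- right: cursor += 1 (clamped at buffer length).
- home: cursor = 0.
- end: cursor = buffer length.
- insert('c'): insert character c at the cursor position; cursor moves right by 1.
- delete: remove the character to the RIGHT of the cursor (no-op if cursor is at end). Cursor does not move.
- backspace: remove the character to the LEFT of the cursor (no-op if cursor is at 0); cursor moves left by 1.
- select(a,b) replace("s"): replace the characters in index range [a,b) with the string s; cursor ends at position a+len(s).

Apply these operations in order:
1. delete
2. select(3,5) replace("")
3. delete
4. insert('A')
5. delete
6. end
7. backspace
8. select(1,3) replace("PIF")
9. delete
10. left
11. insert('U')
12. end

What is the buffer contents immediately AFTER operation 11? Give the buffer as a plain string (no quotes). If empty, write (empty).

After op 1 (delete): buf='WGCDRKB' cursor=0
After op 2 (select(3,5) replace("")): buf='WGCKB' cursor=3
After op 3 (delete): buf='WGCB' cursor=3
After op 4 (insert('A')): buf='WGCAB' cursor=4
After op 5 (delete): buf='WGCA' cursor=4
After op 6 (end): buf='WGCA' cursor=4
After op 7 (backspace): buf='WGC' cursor=3
After op 8 (select(1,3) replace("PIF")): buf='WPIF' cursor=4
After op 9 (delete): buf='WPIF' cursor=4
After op 10 (left): buf='WPIF' cursor=3
After op 11 (insert('U')): buf='WPIUF' cursor=4

Answer: WPIUF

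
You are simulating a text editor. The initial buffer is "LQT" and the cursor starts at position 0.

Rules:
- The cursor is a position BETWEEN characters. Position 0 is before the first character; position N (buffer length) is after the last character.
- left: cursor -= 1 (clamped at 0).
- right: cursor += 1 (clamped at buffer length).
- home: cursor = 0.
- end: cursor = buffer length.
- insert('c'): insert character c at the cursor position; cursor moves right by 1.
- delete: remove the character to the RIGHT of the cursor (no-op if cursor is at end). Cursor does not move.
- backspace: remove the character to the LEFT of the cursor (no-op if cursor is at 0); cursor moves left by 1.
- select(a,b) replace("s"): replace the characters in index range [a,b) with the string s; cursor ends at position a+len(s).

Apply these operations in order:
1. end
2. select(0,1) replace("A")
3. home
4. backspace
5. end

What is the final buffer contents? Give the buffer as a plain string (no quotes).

Answer: AQT

Derivation:
After op 1 (end): buf='LQT' cursor=3
After op 2 (select(0,1) replace("A")): buf='AQT' cursor=1
After op 3 (home): buf='AQT' cursor=0
After op 4 (backspace): buf='AQT' cursor=0
After op 5 (end): buf='AQT' cursor=3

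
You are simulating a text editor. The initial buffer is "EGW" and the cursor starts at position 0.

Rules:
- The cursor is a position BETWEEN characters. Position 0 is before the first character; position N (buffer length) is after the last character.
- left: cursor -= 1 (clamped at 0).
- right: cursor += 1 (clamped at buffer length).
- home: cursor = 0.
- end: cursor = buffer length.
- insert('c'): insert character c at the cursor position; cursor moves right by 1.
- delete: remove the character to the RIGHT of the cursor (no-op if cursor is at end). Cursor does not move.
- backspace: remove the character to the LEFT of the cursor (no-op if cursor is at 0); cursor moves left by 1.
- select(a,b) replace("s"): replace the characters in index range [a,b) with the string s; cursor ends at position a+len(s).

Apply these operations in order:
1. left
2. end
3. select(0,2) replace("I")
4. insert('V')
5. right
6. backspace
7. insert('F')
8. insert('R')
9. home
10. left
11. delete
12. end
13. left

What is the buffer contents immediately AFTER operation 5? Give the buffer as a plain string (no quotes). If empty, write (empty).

Answer: IVW

Derivation:
After op 1 (left): buf='EGW' cursor=0
After op 2 (end): buf='EGW' cursor=3
After op 3 (select(0,2) replace("I")): buf='IW' cursor=1
After op 4 (insert('V')): buf='IVW' cursor=2
After op 5 (right): buf='IVW' cursor=3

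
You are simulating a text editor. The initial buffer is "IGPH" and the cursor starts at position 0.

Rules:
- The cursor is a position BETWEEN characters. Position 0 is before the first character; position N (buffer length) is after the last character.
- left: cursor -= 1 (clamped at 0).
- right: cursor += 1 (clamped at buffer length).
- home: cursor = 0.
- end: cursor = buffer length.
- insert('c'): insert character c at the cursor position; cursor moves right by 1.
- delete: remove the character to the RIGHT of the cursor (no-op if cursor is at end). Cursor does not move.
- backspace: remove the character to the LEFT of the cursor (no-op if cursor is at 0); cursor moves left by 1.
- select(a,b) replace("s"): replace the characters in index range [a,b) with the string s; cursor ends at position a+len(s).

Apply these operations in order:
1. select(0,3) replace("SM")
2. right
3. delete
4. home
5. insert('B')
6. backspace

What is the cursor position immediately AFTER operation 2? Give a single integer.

After op 1 (select(0,3) replace("SM")): buf='SMH' cursor=2
After op 2 (right): buf='SMH' cursor=3

Answer: 3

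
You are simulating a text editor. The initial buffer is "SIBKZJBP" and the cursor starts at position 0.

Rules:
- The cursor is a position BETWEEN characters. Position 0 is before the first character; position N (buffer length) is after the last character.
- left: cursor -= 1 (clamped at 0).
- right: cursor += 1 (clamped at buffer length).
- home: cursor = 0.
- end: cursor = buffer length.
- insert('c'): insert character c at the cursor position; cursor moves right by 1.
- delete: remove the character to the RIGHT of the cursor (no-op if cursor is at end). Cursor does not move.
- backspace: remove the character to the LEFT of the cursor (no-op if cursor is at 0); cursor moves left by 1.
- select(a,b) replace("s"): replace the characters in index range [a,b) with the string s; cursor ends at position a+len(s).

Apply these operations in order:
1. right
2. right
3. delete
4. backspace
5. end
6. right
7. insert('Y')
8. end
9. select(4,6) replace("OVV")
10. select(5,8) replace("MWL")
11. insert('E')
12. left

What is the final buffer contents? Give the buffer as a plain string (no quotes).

After op 1 (right): buf='SIBKZJBP' cursor=1
After op 2 (right): buf='SIBKZJBP' cursor=2
After op 3 (delete): buf='SIKZJBP' cursor=2
After op 4 (backspace): buf='SKZJBP' cursor=1
After op 5 (end): buf='SKZJBP' cursor=6
After op 6 (right): buf='SKZJBP' cursor=6
After op 7 (insert('Y')): buf='SKZJBPY' cursor=7
After op 8 (end): buf='SKZJBPY' cursor=7
After op 9 (select(4,6) replace("OVV")): buf='SKZJOVVY' cursor=7
After op 10 (select(5,8) replace("MWL")): buf='SKZJOMWL' cursor=8
After op 11 (insert('E')): buf='SKZJOMWLE' cursor=9
After op 12 (left): buf='SKZJOMWLE' cursor=8

Answer: SKZJOMWLE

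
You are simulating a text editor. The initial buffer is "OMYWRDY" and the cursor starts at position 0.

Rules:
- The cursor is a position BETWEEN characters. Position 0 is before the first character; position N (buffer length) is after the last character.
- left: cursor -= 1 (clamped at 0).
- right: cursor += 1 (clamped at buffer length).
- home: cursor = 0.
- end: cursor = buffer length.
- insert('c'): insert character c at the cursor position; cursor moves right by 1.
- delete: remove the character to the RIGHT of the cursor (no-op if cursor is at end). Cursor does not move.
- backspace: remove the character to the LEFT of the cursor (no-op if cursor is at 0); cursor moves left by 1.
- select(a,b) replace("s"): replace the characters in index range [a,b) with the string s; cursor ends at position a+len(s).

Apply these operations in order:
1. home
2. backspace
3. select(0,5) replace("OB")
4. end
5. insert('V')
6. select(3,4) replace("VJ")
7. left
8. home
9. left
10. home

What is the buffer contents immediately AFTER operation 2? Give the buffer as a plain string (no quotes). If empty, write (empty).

Answer: OMYWRDY

Derivation:
After op 1 (home): buf='OMYWRDY' cursor=0
After op 2 (backspace): buf='OMYWRDY' cursor=0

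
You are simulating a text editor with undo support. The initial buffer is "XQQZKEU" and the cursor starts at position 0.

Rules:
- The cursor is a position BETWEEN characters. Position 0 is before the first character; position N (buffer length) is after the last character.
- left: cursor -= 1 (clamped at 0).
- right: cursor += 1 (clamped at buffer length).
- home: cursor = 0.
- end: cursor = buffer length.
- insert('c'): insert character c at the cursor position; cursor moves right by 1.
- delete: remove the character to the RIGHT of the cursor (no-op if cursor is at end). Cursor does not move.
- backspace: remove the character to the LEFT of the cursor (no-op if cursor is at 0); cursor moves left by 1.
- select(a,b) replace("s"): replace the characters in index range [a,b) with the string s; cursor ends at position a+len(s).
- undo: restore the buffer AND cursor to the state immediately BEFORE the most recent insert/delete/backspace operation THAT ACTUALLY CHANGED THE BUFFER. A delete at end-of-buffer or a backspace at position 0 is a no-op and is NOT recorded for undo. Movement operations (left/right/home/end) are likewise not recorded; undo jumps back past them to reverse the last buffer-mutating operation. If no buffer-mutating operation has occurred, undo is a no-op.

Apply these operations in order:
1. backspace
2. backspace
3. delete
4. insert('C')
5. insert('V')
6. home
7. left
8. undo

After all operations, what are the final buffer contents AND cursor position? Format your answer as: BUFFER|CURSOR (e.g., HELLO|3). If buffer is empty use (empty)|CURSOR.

Answer: CQQZKEU|1

Derivation:
After op 1 (backspace): buf='XQQZKEU' cursor=0
After op 2 (backspace): buf='XQQZKEU' cursor=0
After op 3 (delete): buf='QQZKEU' cursor=0
After op 4 (insert('C')): buf='CQQZKEU' cursor=1
After op 5 (insert('V')): buf='CVQQZKEU' cursor=2
After op 6 (home): buf='CVQQZKEU' cursor=0
After op 7 (left): buf='CVQQZKEU' cursor=0
After op 8 (undo): buf='CQQZKEU' cursor=1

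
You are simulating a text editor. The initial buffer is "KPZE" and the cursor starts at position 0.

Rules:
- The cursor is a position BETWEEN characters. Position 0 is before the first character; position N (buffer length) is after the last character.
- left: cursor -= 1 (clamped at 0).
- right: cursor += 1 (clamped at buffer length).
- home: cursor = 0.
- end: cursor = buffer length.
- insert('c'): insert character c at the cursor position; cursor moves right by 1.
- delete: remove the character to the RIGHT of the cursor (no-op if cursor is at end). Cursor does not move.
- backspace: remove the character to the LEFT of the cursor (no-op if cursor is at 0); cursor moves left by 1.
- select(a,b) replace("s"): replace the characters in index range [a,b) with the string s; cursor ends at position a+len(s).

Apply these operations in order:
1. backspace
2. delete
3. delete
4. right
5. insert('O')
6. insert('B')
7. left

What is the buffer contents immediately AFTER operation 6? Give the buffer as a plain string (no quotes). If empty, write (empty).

Answer: ZOBE

Derivation:
After op 1 (backspace): buf='KPZE' cursor=0
After op 2 (delete): buf='PZE' cursor=0
After op 3 (delete): buf='ZE' cursor=0
After op 4 (right): buf='ZE' cursor=1
After op 5 (insert('O')): buf='ZOE' cursor=2
After op 6 (insert('B')): buf='ZOBE' cursor=3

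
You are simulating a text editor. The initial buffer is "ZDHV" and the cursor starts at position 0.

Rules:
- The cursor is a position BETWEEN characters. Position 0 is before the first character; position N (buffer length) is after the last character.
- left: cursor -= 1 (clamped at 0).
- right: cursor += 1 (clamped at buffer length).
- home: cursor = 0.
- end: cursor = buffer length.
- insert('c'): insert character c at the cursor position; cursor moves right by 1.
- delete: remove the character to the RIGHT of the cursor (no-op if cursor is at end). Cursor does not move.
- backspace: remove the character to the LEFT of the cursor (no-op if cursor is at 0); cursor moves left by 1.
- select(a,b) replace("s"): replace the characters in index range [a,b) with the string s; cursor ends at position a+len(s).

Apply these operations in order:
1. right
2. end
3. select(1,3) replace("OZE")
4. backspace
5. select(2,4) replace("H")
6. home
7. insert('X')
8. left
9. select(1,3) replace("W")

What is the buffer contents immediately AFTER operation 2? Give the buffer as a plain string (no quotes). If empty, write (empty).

Answer: ZDHV

Derivation:
After op 1 (right): buf='ZDHV' cursor=1
After op 2 (end): buf='ZDHV' cursor=4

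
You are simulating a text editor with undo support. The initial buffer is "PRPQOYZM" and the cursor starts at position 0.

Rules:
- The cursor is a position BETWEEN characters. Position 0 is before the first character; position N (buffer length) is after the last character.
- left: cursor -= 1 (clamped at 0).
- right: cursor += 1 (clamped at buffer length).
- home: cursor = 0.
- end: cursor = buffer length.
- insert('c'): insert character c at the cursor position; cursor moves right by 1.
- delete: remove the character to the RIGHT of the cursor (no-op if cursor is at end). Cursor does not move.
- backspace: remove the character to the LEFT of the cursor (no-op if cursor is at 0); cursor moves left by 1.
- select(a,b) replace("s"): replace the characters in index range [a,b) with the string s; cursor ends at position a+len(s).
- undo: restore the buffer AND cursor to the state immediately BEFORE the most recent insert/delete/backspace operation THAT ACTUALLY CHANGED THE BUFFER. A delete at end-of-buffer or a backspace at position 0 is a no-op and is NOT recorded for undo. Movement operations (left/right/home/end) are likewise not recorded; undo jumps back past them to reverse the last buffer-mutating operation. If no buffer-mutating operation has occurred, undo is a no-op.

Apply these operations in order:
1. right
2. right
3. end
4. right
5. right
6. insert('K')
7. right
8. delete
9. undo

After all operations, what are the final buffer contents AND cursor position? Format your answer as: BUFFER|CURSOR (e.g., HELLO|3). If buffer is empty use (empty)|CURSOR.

After op 1 (right): buf='PRPQOYZM' cursor=1
After op 2 (right): buf='PRPQOYZM' cursor=2
After op 3 (end): buf='PRPQOYZM' cursor=8
After op 4 (right): buf='PRPQOYZM' cursor=8
After op 5 (right): buf='PRPQOYZM' cursor=8
After op 6 (insert('K')): buf='PRPQOYZMK' cursor=9
After op 7 (right): buf='PRPQOYZMK' cursor=9
After op 8 (delete): buf='PRPQOYZMK' cursor=9
After op 9 (undo): buf='PRPQOYZM' cursor=8

Answer: PRPQOYZM|8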